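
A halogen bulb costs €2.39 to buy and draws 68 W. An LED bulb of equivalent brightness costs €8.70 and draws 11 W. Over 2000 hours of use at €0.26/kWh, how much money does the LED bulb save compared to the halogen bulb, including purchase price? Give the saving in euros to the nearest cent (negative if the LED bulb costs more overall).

€23.33

halogen bulb: €2.39 + (68/1000) kW × 2000 h × €0.26 = €2.39 + €35.36 = €37.75
LED bulb: €8.70 + (11/1000) kW × 2000 h × €0.26 = €8.70 + €5.72 = €14.42
Saving = €37.75 − €14.42 = €23.33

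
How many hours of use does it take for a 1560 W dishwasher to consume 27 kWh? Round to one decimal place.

Hours = 27 kWh ÷ 1.56 kW = 17.3 h

17.3 h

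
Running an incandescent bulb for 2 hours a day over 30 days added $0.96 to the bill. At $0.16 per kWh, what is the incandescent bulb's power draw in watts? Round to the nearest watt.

Energy = $0.96 ÷ $0.16/kWh = 6 kWh
Runtime = 2 h/day × 30 days = 60 h
Power = 6 kWh ÷ 60 h = 0.1 kW = 100 W

100 W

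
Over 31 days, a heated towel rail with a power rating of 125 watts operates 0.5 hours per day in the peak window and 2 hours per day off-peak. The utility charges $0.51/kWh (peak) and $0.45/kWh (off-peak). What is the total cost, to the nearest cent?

$4.48

Peak energy = 0.125 kW × 0.5 h × 31 = 1.9375 kWh
Off-peak energy = 0.125 kW × 2 h × 31 = 7.75 kWh
Cost = 1.9375 × $0.51 + 7.75 × $0.45 = $0.988125 + $3.4875 = $4.48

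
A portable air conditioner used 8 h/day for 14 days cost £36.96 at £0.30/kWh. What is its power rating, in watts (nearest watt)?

Energy = £36.96 ÷ £0.30/kWh = 123.2 kWh
Runtime = 8 h/day × 14 days = 112 h
Power = 123.2 kWh ÷ 112 h = 1.1 kW = 1100 W

1100 W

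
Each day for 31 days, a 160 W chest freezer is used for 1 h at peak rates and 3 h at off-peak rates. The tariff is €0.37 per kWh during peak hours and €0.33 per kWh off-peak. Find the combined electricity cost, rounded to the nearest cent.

Peak energy = 0.16 kW × 1 h × 31 = 4.96 kWh
Off-peak energy = 0.16 kW × 3 h × 31 = 14.88 kWh
Cost = 4.96 × €0.37 + 14.88 × €0.33 = €1.8352 + €4.9104 = €6.75

€6.75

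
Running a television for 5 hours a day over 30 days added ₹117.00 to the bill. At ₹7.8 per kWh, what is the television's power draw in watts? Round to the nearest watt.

Energy = ₹117.00 ÷ ₹7.8/kWh = 15 kWh
Runtime = 5 h/day × 30 days = 150 h
Power = 15 kWh ÷ 150 h = 0.1 kW = 100 W

100 W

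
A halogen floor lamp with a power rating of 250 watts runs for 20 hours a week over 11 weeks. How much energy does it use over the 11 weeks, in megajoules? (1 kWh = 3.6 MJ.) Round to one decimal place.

Runtime = 20 h/week × 11 weeks = 220 h
Energy = 0.25 kW × 220 h = 55 kWh
= 55 × 3.6 MJ = 198.0 MJ

198.0 MJ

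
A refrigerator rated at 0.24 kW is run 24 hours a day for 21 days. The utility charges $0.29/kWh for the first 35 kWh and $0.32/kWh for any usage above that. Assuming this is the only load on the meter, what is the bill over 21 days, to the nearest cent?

Runtime = 24 h × 21 = 504 h
Energy = 0.24 kW × 504 h = 120.96 kWh
Tier 1 (0–35 kWh): 35 × $0.29 = $10.15
Above 35 kWh: 85.96 × $0.32 = $27.5072
Bill = $37.66

$37.66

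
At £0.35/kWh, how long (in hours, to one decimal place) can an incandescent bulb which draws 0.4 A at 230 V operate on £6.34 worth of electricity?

Power = 0.4 A × 230 V = 92 W = 0.092 kW
Energy available = £6.34 ÷ £0.35/kWh = 18.1143 kWh
Hours = 18.1143 kWh ÷ 0.092 kW = 196.9 h

196.9 h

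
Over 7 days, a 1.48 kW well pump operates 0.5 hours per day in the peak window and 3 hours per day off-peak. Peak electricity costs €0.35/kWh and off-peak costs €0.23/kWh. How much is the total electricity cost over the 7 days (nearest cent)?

Peak energy = 1.48 kW × 0.5 h × 7 = 5.18 kWh
Off-peak energy = 1.48 kW × 3 h × 7 = 31.08 kWh
Cost = 5.18 × €0.35 + 31.08 × €0.23 = €1.813 + €7.1484 = €8.96

€8.96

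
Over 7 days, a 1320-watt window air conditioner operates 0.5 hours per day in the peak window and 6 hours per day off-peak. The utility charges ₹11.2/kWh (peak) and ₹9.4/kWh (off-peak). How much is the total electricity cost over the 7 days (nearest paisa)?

₹572.88

Peak energy = 1.32 kW × 0.5 h × 7 = 4.62 kWh
Off-peak energy = 1.32 kW × 6 h × 7 = 55.44 kWh
Cost = 4.62 × ₹11.2 + 55.44 × ₹9.4 = ₹51.744 + ₹521.136 = ₹572.88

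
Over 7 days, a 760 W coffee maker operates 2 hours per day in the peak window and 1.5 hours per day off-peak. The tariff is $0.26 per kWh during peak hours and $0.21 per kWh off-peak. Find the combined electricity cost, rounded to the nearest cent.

Peak energy = 0.76 kW × 2 h × 7 = 10.64 kWh
Off-peak energy = 0.76 kW × 1.5 h × 7 = 7.98 kWh
Cost = 10.64 × $0.26 + 7.98 × $0.21 = $2.7664 + $1.6758 = $4.44

$4.44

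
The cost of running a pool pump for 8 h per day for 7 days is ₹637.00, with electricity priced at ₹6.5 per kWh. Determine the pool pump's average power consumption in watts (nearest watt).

Energy = ₹637.00 ÷ ₹6.5/kWh = 98 kWh
Runtime = 8 h/day × 7 days = 56 h
Power = 98 kWh ÷ 56 h = 1.75 kW = 1750 W

1750 W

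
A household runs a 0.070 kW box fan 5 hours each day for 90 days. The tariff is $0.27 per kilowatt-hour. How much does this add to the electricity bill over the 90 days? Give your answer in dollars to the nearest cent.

$8.51

Runtime = 5 h/day × 90 days = 450 h
Energy = 0.07 kW × 450 h = 31.5 kWh
Cost = 31.5 kWh × $0.27/kWh = $8.51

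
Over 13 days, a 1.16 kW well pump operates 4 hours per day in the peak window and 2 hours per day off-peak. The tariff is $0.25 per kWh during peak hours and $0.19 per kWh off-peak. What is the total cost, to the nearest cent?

Peak energy = 1.16 kW × 4 h × 13 = 60.32 kWh
Off-peak energy = 1.16 kW × 2 h × 13 = 30.16 kWh
Cost = 60.32 × $0.25 + 30.16 × $0.19 = $15.08 + $5.7304 = $20.81

$20.81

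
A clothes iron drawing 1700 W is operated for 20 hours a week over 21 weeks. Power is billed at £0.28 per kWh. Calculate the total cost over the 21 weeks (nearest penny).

£199.92

Runtime = 20 h/week × 21 weeks = 420 h
Energy = 1.7 kW × 420 h = 714 kWh
Cost = 714 kWh × £0.28/kWh = £199.92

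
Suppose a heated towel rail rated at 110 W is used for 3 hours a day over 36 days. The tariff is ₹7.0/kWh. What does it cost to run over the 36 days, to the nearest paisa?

Runtime = 3 h/day × 36 days = 108 h
Energy = 0.11 kW × 108 h = 11.88 kWh
Cost = 11.88 kWh × ₹7.0/kWh = ₹83.16

₹83.16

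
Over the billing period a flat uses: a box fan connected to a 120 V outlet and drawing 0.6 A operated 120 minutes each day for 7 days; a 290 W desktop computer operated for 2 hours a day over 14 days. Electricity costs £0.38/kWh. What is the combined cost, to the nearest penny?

box fan: Power = 0.6 A × 120 V = 72 W = 0.072 kW
box fan: Runtime = 120 min × 7 = 840 min = 14 h
box fan: 0.072 kW × 14 h = 1.008 kWh
desktop computer: Runtime = 2 h/day × 14 days = 28 h
desktop computer: 0.29 kW × 28 h = 8.12 kWh
Total energy = 9.128 kWh
Cost = 9.128 × £0.38 = £3.47

£3.47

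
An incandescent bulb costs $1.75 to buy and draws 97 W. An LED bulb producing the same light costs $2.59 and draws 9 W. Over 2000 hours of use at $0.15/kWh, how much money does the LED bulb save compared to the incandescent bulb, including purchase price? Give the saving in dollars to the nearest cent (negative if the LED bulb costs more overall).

$25.56

incandescent bulb: $1.75 + (97/1000) kW × 2000 h × $0.15 = $1.75 + $29.1 = $30.85
LED bulb: $2.59 + (9/1000) kW × 2000 h × $0.15 = $2.59 + $2.7 = $5.29
Saving = $30.85 − $5.29 = $25.56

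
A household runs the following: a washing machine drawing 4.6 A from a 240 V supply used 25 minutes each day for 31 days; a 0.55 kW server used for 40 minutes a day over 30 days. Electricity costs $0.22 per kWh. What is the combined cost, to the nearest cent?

washing machine: Power = 4.6 A × 240 V = 1104 W = 1.104 kW
washing machine: Runtime = 25 min × 31 = 775 min = 12.916666… h
washing machine: 1.104 kW × 12.916666… h = 14.26 kWh
server: Runtime = 40 min × 30 = 1200 min = 20 h
server: 0.55 kW × 20 h = 11 kWh
Total energy = 25.26 kWh
Cost = 25.26 × $0.22 = $5.56

$5.56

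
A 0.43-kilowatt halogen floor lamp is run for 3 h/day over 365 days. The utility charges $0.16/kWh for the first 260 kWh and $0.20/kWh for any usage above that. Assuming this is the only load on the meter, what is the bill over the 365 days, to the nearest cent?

$83.77

Runtime = 3 h/day × 365 days = 1095 h
Energy = 0.43 kW × 1095 h = 470.85 kWh
Tier 1 (0–260 kWh): 260 × $0.16 = $41.6
Above 260 kWh: 210.85 × $0.20 = $42.17
Bill = $83.77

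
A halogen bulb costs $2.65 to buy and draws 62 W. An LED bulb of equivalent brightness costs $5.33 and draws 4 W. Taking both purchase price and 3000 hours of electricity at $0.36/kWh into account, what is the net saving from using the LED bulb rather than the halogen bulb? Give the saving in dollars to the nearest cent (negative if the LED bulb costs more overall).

halogen bulb: $2.65 + (62/1000) kW × 3000 h × $0.36 = $2.65 + $66.96 = $69.61
LED bulb: $5.33 + (4/1000) kW × 3000 h × $0.36 = $5.33 + $4.32 = $9.65
Saving = $69.61 − $9.65 = $59.96

$59.96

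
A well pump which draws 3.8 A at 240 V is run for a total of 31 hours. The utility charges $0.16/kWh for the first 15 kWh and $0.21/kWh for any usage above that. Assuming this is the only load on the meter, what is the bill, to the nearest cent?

Power = 3.8 A × 240 V = 912 W = 0.912 kW
Energy = 0.912 kW × 31 h = 28.272 kWh
Tier 1 (0–15 kWh): 15 × $0.16 = $2.4
Above 15 kWh: 13.272 × $0.21 = $2.78712
Bill = $5.19

$5.19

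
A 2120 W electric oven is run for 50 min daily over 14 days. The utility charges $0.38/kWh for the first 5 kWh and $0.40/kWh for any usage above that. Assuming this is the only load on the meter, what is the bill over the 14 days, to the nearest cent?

Runtime = 50 min × 14 = 700 min = 11.666666… h
Energy = 2.12 kW × 11.666666… h = 24.733333… kWh
Tier 1 (0–5 kWh): 5 × $0.38 = $1.9
Above 5 kWh: 19.733333… × $0.40 = $7.893333…
Bill = $9.79

$9.79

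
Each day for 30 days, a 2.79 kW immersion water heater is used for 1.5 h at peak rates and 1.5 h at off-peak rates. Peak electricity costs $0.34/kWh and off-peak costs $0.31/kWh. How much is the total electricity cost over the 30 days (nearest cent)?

$81.61

Peak energy = 2.79 kW × 1.5 h × 30 = 125.55 kWh
Off-peak energy = 2.79 kW × 1.5 h × 30 = 125.55 kWh
Cost = 125.55 × $0.34 + 125.55 × $0.31 = $42.687 + $38.9205 = $81.61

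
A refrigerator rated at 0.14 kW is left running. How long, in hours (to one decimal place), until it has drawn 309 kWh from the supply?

Hours = 309 kWh ÷ 0.14 kW = 2207.1 h

2207.1 h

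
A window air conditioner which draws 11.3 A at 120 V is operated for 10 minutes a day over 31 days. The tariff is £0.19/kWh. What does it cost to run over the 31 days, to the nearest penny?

Power = 11.3 A × 120 V = 1356 W = 1.356 kW
Runtime = 10 min × 31 = 310 min = 5.166666… h
Energy = 1.356 kW × 5.166666… h = 7.006 kWh
Cost = 7.006 kWh × £0.19/kWh = £1.33

£1.33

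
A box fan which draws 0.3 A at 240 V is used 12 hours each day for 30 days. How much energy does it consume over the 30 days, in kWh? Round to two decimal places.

25.92 kWh

Power = 0.3 A × 240 V = 72 W = 0.072 kW
Runtime = 12 h/day × 30 days = 360 h
Energy = 0.072 kW × 360 h = 25.92 kWh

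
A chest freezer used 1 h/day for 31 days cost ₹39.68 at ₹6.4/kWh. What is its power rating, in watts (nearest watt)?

Energy = ₹39.68 ÷ ₹6.4/kWh = 6.2 kWh
Runtime = 1 h/day × 31 days = 31 h
Power = 6.2 kWh ÷ 31 h = 0.2 kW = 200 W

200 W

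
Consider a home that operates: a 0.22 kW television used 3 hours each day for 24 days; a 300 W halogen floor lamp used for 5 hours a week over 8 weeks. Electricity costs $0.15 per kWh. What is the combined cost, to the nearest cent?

$4.18

television: Runtime = 3 h/day × 24 days = 72 h
television: 0.22 kW × 72 h = 15.84 kWh
halogen floor lamp: Runtime = 5 h/week × 8 weeks = 40 h
halogen floor lamp: 0.3 kW × 40 h = 12 kWh
Total energy = 27.84 kWh
Cost = 27.84 × $0.15 = $4.18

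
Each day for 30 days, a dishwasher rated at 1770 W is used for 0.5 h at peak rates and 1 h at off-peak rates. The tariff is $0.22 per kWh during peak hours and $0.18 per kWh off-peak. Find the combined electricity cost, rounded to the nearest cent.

Peak energy = 1.77 kW × 0.5 h × 30 = 26.55 kWh
Off-peak energy = 1.77 kW × 1 h × 30 = 53.1 kWh
Cost = 26.55 × $0.22 + 53.1 × $0.18 = $5.841 + $9.558 = $15.40

$15.40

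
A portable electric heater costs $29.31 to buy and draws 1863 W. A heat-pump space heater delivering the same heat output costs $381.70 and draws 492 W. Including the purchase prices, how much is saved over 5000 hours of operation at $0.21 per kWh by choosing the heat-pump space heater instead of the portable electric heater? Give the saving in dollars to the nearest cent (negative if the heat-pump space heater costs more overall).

portable electric heater: $29.31 + (1863/1000) kW × 5000 h × $0.21 = $29.31 + $1956.15 = $1985.46
heat-pump space heater: $381.70 + (492/1000) kW × 5000 h × $0.21 = $381.70 + $516.6 = $898.3
Saving = $1985.46 − $898.3 = $1087.16

$1087.16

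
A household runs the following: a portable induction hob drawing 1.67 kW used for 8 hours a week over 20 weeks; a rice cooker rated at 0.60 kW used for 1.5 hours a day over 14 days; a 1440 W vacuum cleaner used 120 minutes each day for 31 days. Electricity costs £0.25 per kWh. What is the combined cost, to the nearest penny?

£92.27

portable induction hob: Runtime = 8 h/week × 20 weeks = 160 h
portable induction hob: 1.67 kW × 160 h = 267.2 kWh
rice cooker: Runtime = 1.5 h/day × 14 days = 21 h
rice cooker: 0.6 kW × 21 h = 12.6 kWh
vacuum cleaner: Runtime = 120 min × 31 = 3720 min = 62 h
vacuum cleaner: 1.44 kW × 62 h = 89.28 kWh
Total energy = 369.08 kWh
Cost = 369.08 × £0.25 = £92.27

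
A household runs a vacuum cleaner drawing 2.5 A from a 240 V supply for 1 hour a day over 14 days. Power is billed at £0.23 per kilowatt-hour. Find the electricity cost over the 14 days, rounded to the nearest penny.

Power = 2.5 A × 240 V = 600 W = 0.6 kW
Runtime = 1 h/day × 14 days = 14 h
Energy = 0.6 kW × 14 h = 8.4 kWh
Cost = 8.4 kWh × £0.23/kWh = £1.93

£1.93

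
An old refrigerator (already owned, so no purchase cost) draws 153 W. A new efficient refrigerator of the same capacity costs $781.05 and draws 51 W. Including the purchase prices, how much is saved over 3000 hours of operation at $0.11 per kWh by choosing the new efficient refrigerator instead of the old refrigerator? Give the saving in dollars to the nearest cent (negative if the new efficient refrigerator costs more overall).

-$747.39

old refrigerator: $0.00 + (153/1000) kW × 3000 h × $0.11 = $0.00 + $50.49 = $50.49
new efficient refrigerator: $781.05 + (51/1000) kW × 3000 h × $0.11 = $781.05 + $16.83 = $797.88
Saving = $50.49 − $797.88 = −$747.39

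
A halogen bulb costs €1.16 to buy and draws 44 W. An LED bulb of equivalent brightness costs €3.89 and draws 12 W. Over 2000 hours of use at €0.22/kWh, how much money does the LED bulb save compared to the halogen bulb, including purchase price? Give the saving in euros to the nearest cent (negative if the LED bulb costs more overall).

halogen bulb: €1.16 + (44/1000) kW × 2000 h × €0.22 = €1.16 + €19.36 = €20.52
LED bulb: €3.89 + (12/1000) kW × 2000 h × €0.22 = €3.89 + €5.28 = €9.17
Saving = €20.52 − €9.17 = €11.35

€11.35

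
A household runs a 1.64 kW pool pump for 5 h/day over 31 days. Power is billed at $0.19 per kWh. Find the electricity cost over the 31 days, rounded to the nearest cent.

Runtime = 5 h/day × 31 days = 155 h
Energy = 1.64 kW × 155 h = 254.2 kWh
Cost = 254.2 kWh × $0.19/kWh = $48.30

$48.30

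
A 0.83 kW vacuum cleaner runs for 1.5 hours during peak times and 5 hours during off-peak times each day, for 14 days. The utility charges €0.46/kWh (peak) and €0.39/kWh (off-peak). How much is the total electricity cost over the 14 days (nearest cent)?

Peak energy = 0.83 kW × 1.5 h × 14 = 17.43 kWh
Off-peak energy = 0.83 kW × 5 h × 14 = 58.1 kWh
Cost = 17.43 × €0.46 + 58.1 × €0.39 = €8.0178 + €22.659 = €30.68

€30.68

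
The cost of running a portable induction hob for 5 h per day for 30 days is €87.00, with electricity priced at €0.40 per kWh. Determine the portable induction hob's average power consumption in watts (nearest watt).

1450 W

Energy = €87.00 ÷ €0.40/kWh = 217.5 kWh
Runtime = 5 h/day × 30 days = 150 h
Power = 217.5 kWh ÷ 150 h = 1.45 kW = 1450 W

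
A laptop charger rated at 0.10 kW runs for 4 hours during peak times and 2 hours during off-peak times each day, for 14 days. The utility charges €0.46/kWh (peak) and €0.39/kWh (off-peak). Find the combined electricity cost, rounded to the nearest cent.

€3.67

Peak energy = 0.1 kW × 4 h × 14 = 5.6 kWh
Off-peak energy = 0.1 kW × 2 h × 14 = 2.8 kWh
Cost = 5.6 × €0.46 + 2.8 × €0.39 = €2.576 + €1.092 = €3.67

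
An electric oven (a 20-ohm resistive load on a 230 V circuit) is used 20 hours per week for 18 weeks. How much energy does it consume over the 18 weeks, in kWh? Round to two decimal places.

952.20 kWh

Power = V²/R = 230²/20 = 2645 W = 2.645 kW
Runtime = 20 h/week × 18 weeks = 360 h
Energy = 2.645 kW × 360 h = 952.2 kWh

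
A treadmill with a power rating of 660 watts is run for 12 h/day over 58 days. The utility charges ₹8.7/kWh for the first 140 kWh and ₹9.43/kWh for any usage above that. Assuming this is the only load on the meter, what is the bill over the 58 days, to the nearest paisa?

₹4229.56

Runtime = 12 h/day × 58 days = 696 h
Energy = 0.66 kW × 696 h = 459.36 kWh
Tier 1 (0–140 kWh): 140 × ₹8.7 = ₹1218
Above 140 kWh: 319.36 × ₹9.43 = ₹3011.5648
Bill = ₹4229.56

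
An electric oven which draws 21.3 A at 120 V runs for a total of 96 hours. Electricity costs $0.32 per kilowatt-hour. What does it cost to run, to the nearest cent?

Power = 21.3 A × 120 V = 2556 W = 2.556 kW
Energy = 2.556 kW × 96 h = 245.376 kWh
Cost = 245.376 kWh × $0.32/kWh = $78.52

$78.52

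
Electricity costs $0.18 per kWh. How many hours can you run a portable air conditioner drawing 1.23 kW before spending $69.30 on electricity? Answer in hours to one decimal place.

Energy available = $69.30 ÷ $0.18/kWh = 385 kWh
Hours = 385 kWh ÷ 1.23 kW = 313.0 h

313.0 h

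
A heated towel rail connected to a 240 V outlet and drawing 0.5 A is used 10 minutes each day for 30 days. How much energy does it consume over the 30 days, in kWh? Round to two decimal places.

0.60 kWh

Power = 0.5 A × 240 V = 120 W = 0.12 kW
Runtime = 10 min × 30 = 300 min = 5 h
Energy = 0.12 kW × 5 h = 0.6 kWh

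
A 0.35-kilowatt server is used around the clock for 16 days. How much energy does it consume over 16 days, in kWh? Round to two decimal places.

134.40 kWh

Runtime = 24 h × 16 = 384 h
Energy = 0.35 kW × 384 h = 134.4 kWh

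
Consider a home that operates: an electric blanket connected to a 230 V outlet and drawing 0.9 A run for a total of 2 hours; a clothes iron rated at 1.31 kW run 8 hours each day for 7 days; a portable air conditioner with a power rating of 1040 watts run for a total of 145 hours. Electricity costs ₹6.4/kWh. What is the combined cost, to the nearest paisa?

₹1437.27

electric blanket: Power = 0.9 A × 230 V = 207 W = 0.207 kW
electric blanket: 0.207 kW × 2 h = 0.414 kWh
clothes iron: Runtime = 8 h/day × 7 days = 56 h
clothes iron: 1.31 kW × 56 h = 73.36 kWh
portable air conditioner: 1.04 kW × 145 h = 150.8 kWh
Total energy = 224.574 kWh
Cost = 224.574 × ₹6.4 = ₹1437.27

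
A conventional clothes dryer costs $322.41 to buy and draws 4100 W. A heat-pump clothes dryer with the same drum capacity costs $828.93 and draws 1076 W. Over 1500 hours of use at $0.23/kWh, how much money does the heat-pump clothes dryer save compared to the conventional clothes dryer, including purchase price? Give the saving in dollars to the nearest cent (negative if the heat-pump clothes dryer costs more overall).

conventional clothes dryer: $322.41 + (4100/1000) kW × 1500 h × $0.23 = $322.41 + $1414.5 = $1736.91
heat-pump clothes dryer: $828.93 + (1076/1000) kW × 1500 h × $0.23 = $828.93 + $371.22 = $1200.15
Saving = $1736.91 − $1200.15 = $536.76

$536.76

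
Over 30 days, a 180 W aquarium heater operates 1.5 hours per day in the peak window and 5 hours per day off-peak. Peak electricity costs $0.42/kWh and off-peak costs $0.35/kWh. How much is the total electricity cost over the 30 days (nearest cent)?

Peak energy = 0.18 kW × 1.5 h × 30 = 8.1 kWh
Off-peak energy = 0.18 kW × 5 h × 30 = 27 kWh
Cost = 8.1 × $0.42 + 27 × $0.35 = $3.402 + $9.45 = $12.85

$12.85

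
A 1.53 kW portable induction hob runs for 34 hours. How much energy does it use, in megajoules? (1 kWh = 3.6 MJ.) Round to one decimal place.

187.3 MJ

Energy = 1.53 kW × 34 h = 52.02 kWh
= 52.02 × 3.6 MJ = 187.3 MJ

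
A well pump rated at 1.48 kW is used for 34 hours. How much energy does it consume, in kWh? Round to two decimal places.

Energy = 1.48 kW × 34 h = 50.32 kWh

50.32 kWh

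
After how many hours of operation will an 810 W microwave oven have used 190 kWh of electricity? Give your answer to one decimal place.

Hours = 190 kWh ÷ 0.81 kW = 234.6 h

234.6 h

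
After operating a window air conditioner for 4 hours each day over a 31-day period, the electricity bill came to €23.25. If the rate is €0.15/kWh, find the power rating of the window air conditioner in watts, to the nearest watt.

Energy = €23.25 ÷ €0.15/kWh = 155 kWh
Runtime = 4 h/day × 31 days = 124 h
Power = 155 kWh ÷ 124 h = 1.25 kW = 1250 W

1250 W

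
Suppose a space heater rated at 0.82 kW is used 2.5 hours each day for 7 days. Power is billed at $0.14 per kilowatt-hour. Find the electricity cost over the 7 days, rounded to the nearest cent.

$2.01

Runtime = 2.5 h/day × 7 days = 17.5 h
Energy = 0.82 kW × 17.5 h = 14.35 kWh
Cost = 14.35 kWh × $0.14/kWh = $2.01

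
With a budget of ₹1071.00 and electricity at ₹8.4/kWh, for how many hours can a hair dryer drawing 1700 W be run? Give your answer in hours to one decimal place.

Energy available = ₹1071.00 ÷ ₹8.4/kWh = 127.5 kWh
Hours = 127.5 kWh ÷ 1.7 kW = 75.0 h

75.0 h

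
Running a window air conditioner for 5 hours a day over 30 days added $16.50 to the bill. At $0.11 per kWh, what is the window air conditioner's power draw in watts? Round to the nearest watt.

1000 W

Energy = $16.50 ÷ $0.11/kWh = 150 kWh
Runtime = 5 h/day × 30 days = 150 h
Power = 150 kWh ÷ 150 h = 1 kW = 1000 W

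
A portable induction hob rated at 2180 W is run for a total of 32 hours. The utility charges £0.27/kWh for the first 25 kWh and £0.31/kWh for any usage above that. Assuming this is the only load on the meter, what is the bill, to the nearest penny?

Energy = 2.18 kW × 32 h = 69.76 kWh
Tier 1 (0–25 kWh): 25 × £0.27 = £6.75
Above 25 kWh: 44.76 × £0.31 = £13.8756
Bill = £20.63

£20.63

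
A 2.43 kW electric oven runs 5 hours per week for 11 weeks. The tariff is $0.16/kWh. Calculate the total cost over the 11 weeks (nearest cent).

Runtime = 5 h/week × 11 weeks = 55 h
Energy = 2.43 kW × 55 h = 133.65 kWh
Cost = 133.65 kWh × $0.16/kWh = $21.38

$21.38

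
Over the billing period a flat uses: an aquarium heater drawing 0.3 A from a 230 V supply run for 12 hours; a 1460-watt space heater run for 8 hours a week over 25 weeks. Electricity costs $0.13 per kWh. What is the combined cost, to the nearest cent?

$38.07

aquarium heater: Power = 0.3 A × 230 V = 69 W = 0.069 kW
aquarium heater: 0.069 kW × 12 h = 0.828 kWh
space heater: Runtime = 8 h/week × 25 weeks = 200 h
space heater: 1.46 kW × 200 h = 292 kWh
Total energy = 292.828 kWh
Cost = 292.828 × $0.13 = $38.07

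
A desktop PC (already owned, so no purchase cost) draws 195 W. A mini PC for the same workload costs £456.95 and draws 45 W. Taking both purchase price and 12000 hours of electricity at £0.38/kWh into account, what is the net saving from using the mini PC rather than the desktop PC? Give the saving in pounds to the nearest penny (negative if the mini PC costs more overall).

desktop PC: £0.00 + (195/1000) kW × 12000 h × £0.38 = £0.00 + £889.2 = £889.2
mini PC: £456.95 + (45/1000) kW × 12000 h × £0.38 = £456.95 + £205.2 = £662.15
Saving = £889.2 − £662.15 = £227.05

£227.05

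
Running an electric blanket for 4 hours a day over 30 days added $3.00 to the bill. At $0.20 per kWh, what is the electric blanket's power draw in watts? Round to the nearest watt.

Energy = $3.00 ÷ $0.20/kWh = 15 kWh
Runtime = 4 h/day × 30 days = 120 h
Power = 15 kWh ÷ 120 h = 0.125 kW = 125 W

125 W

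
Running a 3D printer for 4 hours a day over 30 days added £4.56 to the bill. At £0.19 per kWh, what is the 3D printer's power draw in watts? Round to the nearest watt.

Energy = £4.56 ÷ £0.19/kWh = 24 kWh
Runtime = 4 h/day × 30 days = 120 h
Power = 24 kWh ÷ 120 h = 0.2 kW = 200 W

200 W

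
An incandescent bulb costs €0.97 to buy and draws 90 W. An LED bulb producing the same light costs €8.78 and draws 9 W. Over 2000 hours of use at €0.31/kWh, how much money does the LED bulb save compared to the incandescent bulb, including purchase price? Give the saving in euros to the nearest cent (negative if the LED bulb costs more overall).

incandescent bulb: €0.97 + (90/1000) kW × 2000 h × €0.31 = €0.97 + €55.8 = €56.77
LED bulb: €8.78 + (9/1000) kW × 2000 h × €0.31 = €8.78 + €5.58 = €14.36
Saving = €56.77 − €14.36 = €42.41

€42.41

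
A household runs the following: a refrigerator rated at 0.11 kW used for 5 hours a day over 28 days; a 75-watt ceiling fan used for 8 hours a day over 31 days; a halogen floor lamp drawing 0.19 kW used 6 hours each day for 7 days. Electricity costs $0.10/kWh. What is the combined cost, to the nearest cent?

$4.20

refrigerator: Runtime = 5 h/day × 28 days = 140 h
refrigerator: 0.11 kW × 140 h = 15.4 kWh
ceiling fan: Runtime = 8 h/day × 31 days = 248 h
ceiling fan: 0.075 kW × 248 h = 18.6 kWh
halogen floor lamp: Runtime = 6 h/day × 7 days = 42 h
halogen floor lamp: 0.19 kW × 42 h = 7.98 kWh
Total energy = 41.98 kWh
Cost = 41.98 × $0.10 = $4.20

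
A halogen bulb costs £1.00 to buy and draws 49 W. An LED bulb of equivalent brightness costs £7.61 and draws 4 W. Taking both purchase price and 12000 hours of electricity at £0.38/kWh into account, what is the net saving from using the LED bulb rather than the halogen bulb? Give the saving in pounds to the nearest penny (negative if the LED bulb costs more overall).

£198.59

halogen bulb: £1.00 + (49/1000) kW × 12000 h × £0.38 = £1.00 + £223.44 = £224.44
LED bulb: £7.61 + (4/1000) kW × 12000 h × £0.38 = £7.61 + £18.24 = £25.85
Saving = £224.44 − £25.85 = £198.59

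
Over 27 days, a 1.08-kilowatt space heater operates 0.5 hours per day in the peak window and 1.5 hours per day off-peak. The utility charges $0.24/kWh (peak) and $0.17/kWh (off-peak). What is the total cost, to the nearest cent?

Peak energy = 1.08 kW × 0.5 h × 27 = 14.58 kWh
Off-peak energy = 1.08 kW × 1.5 h × 27 = 43.74 kWh
Cost = 14.58 × $0.24 + 43.74 × $0.17 = $3.4992 + $7.4358 = $10.94

$10.94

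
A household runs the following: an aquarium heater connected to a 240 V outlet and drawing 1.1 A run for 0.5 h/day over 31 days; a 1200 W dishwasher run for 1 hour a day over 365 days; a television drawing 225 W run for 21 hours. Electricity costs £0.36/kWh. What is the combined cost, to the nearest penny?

aquarium heater: Power = 1.1 A × 240 V = 264 W = 0.264 kW
aquarium heater: Runtime = 0.5 h/day × 31 days = 15.5 h
aquarium heater: 0.264 kW × 15.5 h = 4.092 kWh
dishwasher: Runtime = 1 h/day × 365 days = 365 h
dishwasher: 1.2 kW × 365 h = 438 kWh
television: 0.225 kW × 21 h = 4.725 kWh
Total energy = 446.817 kWh
Cost = 446.817 × £0.36 = £160.85

£160.85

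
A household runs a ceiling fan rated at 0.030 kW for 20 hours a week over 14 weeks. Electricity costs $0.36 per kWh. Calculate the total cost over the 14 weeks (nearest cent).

Runtime = 20 h/week × 14 weeks = 280 h
Energy = 0.03 kW × 280 h = 8.4 kWh
Cost = 8.4 kWh × $0.36/kWh = $3.02

$3.02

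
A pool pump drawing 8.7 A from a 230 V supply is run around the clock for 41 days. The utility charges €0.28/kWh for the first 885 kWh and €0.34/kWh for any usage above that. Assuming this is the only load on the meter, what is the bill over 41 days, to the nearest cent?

€616.35

Power = 8.7 A × 230 V = 2001 W = 2.001 kW
Runtime = 24 h × 41 = 984 h
Energy = 2.001 kW × 984 h = 1968.984 kWh
Tier 1 (0–885 kWh): 885 × €0.28 = €247.8
Above 885 kWh: 1083.984 × €0.34 = €368.55456
Bill = €616.35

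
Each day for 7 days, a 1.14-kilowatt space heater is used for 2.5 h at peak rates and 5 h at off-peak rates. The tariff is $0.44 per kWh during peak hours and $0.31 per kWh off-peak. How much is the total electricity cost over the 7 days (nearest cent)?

Peak energy = 1.14 kW × 2.5 h × 7 = 19.95 kWh
Off-peak energy = 1.14 kW × 5 h × 7 = 39.9 kWh
Cost = 19.95 × $0.44 + 39.9 × $0.31 = $8.778 + $12.369 = $21.15

$21.15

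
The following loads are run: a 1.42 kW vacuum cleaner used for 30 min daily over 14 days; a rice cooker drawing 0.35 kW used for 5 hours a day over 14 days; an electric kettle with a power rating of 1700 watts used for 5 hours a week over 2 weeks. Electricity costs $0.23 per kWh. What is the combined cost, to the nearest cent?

vacuum cleaner: Runtime = 30 min × 14 = 420 min = 7 h
vacuum cleaner: 1.42 kW × 7 h = 9.94 kWh
rice cooker: Runtime = 5 h/day × 14 days = 70 h
rice cooker: 0.35 kW × 70 h = 24.5 kWh
electric kettle: Runtime = 5 h/week × 2 weeks = 10 h
electric kettle: 1.7 kW × 10 h = 17 kWh
Total energy = 51.44 kWh
Cost = 51.44 × $0.23 = $11.83

$11.83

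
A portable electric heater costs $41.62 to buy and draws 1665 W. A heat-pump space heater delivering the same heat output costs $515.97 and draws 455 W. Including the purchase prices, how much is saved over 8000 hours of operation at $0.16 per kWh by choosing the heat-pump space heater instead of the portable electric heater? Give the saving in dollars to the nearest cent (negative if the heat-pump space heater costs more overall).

$1074.45

portable electric heater: $41.62 + (1665/1000) kW × 8000 h × $0.16 = $41.62 + $2131.2 = $2172.82
heat-pump space heater: $515.97 + (455/1000) kW × 8000 h × $0.16 = $515.97 + $582.4 = $1098.37
Saving = $2172.82 − $1098.37 = $1074.45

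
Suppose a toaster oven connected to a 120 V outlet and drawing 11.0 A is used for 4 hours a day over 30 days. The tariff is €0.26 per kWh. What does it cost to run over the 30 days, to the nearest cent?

€41.18

Power = 11.0 A × 120 V = 1320 W = 1.32 kW
Runtime = 4 h/day × 30 days = 120 h
Energy = 1.32 kW × 120 h = 158.4 kWh
Cost = 158.4 kWh × €0.26/kWh = €41.18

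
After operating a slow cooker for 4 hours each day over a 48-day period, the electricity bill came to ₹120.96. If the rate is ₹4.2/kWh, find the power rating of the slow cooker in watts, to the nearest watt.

150 W

Energy = ₹120.96 ÷ ₹4.2/kWh = 28.8 kWh
Runtime = 4 h/day × 48 days = 192 h
Power = 28.8 kWh ÷ 192 h = 0.15 kW = 150 W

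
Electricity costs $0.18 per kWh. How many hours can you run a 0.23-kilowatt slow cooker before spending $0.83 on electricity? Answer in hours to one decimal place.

20.0 h

Energy available = $0.83 ÷ $0.18/kWh = 4.6111 kWh
Hours = 4.6111 kWh ÷ 0.23 kW = 20.0 h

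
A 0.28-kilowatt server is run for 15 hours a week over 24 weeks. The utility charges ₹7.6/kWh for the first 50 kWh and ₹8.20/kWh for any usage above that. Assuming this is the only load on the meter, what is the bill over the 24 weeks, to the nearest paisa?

Runtime = 15 h/week × 24 weeks = 360 h
Energy = 0.28 kW × 360 h = 100.8 kWh
Tier 1 (0–50 kWh): 50 × ₹7.6 = ₹380
Above 50 kWh: 50.8 × ₹8.20 = ₹416.56
Bill = ₹796.56

₹796.56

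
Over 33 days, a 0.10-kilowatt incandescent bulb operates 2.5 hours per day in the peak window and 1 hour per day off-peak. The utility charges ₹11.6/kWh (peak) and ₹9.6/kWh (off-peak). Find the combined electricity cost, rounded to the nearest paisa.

₹127.38

Peak energy = 0.1 kW × 2.5 h × 33 = 8.25 kWh
Off-peak energy = 0.1 kW × 1 h × 33 = 3.3 kWh
Cost = 8.25 × ₹11.6 + 3.3 × ₹9.6 = ₹95.7 + ₹31.68 = ₹127.38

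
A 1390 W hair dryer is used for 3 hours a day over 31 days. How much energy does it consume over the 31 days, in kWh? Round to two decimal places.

Runtime = 3 h/day × 31 days = 93 h
Energy = 1.39 kW × 93 h = 129.27 kWh

129.27 kWh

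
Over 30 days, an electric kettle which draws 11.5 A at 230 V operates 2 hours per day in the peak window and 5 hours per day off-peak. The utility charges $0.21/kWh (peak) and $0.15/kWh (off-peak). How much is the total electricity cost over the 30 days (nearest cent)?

Power = 11.5 A × 230 V = 2645 W = 2.645 kW
Peak energy = 2.645 kW × 2 h × 30 = 158.7 kWh
Off-peak energy = 2.645 kW × 5 h × 30 = 396.75 kWh
Cost = 158.7 × $0.21 + 396.75 × $0.15 = $33.327 + $59.5125 = $92.84

$92.84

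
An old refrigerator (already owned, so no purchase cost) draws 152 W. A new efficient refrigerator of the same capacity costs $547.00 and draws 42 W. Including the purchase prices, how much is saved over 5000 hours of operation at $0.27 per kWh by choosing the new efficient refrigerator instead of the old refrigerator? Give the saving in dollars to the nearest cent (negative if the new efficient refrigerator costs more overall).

old refrigerator: $0.00 + (152/1000) kW × 5000 h × $0.27 = $0.00 + $205.2 = $205.2
new efficient refrigerator: $547.00 + (42/1000) kW × 5000 h × $0.27 = $547.00 + $56.7 = $603.7
Saving = $205.2 − $603.7 = −$398.5

-$398.50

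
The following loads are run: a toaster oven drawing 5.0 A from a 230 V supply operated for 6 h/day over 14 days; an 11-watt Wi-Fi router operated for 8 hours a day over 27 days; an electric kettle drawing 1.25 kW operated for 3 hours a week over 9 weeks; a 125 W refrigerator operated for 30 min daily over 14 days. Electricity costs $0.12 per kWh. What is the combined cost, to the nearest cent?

toaster oven: Power = 5.0 A × 230 V = 1150 W = 1.15 kW
toaster oven: Runtime = 6 h/day × 14 days = 84 h
toaster oven: 1.15 kW × 84 h = 96.6 kWh
Wi-Fi router: Runtime = 8 h/day × 27 days = 216 h
Wi-Fi router: 0.011 kW × 216 h = 2.376 kWh
electric kettle: Runtime = 3 h/week × 9 weeks = 27 h
electric kettle: 1.25 kW × 27 h = 33.75 kWh
refrigerator: Runtime = 30 min × 14 = 420 min = 7 h
refrigerator: 0.125 kW × 7 h = 0.875 kWh
Total energy = 133.601 kWh
Cost = 133.601 × $0.12 = $16.03

$16.03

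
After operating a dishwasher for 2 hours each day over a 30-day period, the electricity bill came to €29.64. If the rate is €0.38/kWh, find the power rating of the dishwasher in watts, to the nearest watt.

1300 W

Energy = €29.64 ÷ €0.38/kWh = 78 kWh
Runtime = 2 h/day × 30 days = 60 h
Power = 78 kWh ÷ 60 h = 1.3 kW = 1300 W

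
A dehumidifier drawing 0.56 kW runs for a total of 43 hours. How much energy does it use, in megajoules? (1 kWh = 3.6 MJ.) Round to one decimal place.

Energy = 0.56 kW × 43 h = 24.08 kWh
= 24.08 × 3.6 MJ = 86.7 MJ

86.7 MJ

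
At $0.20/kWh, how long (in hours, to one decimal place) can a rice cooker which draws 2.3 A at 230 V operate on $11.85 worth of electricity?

112.0 h

Power = 2.3 A × 230 V = 529 W = 0.529 kW
Energy available = $11.85 ÷ $0.20/kWh = 59.25 kWh
Hours = 59.25 kWh ÷ 0.529 kW = 112.0 h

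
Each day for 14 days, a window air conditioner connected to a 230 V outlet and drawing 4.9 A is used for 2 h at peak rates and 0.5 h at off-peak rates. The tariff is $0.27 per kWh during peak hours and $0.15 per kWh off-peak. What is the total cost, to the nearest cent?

Power = 4.9 A × 230 V = 1127 W = 1.127 kW
Peak energy = 1.127 kW × 2 h × 14 = 31.556 kWh
Off-peak energy = 1.127 kW × 0.5 h × 14 = 7.889 kWh
Cost = 31.556 × $0.27 + 7.889 × $0.15 = $8.52012 + $1.18335 = $9.70

$9.70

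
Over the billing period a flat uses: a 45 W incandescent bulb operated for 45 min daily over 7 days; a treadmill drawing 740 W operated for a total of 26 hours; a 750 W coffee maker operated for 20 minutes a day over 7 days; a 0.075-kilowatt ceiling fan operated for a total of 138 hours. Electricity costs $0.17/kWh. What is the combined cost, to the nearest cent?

$5.37

incandescent bulb: Runtime = 45 min × 7 = 315 min = 5.25 h
incandescent bulb: 0.045 kW × 5.25 h = 0.23625 kWh
treadmill: 0.74 kW × 26 h = 19.24 kWh
coffee maker: Runtime = 20 min × 7 = 140 min = 2.333333… h
coffee maker: 0.75 kW × 2.333333… h = 1.75 kWh
ceiling fan: 0.075 kW × 138 h = 10.35 kWh
Total energy = 31.57625 kWh
Cost = 31.57625 × $0.17 = $5.37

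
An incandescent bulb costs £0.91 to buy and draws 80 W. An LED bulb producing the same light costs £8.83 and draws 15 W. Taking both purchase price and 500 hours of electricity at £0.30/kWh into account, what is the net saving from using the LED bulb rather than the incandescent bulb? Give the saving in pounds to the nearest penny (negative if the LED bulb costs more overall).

£1.83

incandescent bulb: £0.91 + (80/1000) kW × 500 h × £0.30 = £0.91 + £12 = £12.91
LED bulb: £8.83 + (15/1000) kW × 500 h × £0.30 = £8.83 + £2.25 = £11.08
Saving = £12.91 − £11.08 = £1.83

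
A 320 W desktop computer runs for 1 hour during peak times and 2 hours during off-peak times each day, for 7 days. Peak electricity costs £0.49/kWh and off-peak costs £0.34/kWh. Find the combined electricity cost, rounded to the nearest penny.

Peak energy = 0.32 kW × 1 h × 7 = 2.24 kWh
Off-peak energy = 0.32 kW × 2 h × 7 = 4.48 kWh
Cost = 2.24 × £0.49 + 4.48 × £0.34 = £1.0976 + £1.5232 = £2.62

£2.62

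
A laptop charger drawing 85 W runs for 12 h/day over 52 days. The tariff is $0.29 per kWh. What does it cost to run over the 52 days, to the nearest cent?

$15.38

Runtime = 12 h/day × 52 days = 624 h
Energy = 0.085 kW × 624 h = 53.04 kWh
Cost = 53.04 kWh × $0.29/kWh = $15.38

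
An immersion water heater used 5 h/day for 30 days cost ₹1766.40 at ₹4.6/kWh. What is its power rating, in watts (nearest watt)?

2560 W

Energy = ₹1766.40 ÷ ₹4.6/kWh = 384 kWh
Runtime = 5 h/day × 30 days = 150 h
Power = 384 kWh ÷ 150 h = 2.56 kW = 2560 W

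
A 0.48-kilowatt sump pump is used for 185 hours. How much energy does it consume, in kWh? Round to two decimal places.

88.80 kWh

Energy = 0.48 kW × 185 h = 88.8 kWh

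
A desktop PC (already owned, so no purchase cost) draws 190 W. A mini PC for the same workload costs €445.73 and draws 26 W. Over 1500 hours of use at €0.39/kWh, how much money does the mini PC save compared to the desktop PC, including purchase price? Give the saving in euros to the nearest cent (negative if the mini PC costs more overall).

desktop PC: €0.00 + (190/1000) kW × 1500 h × €0.39 = €0.00 + €111.15 = €111.15
mini PC: €445.73 + (26/1000) kW × 1500 h × €0.39 = €445.73 + €15.21 = €460.94
Saving = €111.15 − €460.94 = −€349.79

-€349.79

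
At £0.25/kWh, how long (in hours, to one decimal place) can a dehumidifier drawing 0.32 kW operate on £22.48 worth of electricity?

Energy available = £22.48 ÷ £0.25/kWh = 89.92 kWh
Hours = 89.92 kWh ÷ 0.32 kW = 281.0 h

281.0 h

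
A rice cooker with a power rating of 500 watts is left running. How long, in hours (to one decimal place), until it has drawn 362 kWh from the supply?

Hours = 362 kWh ÷ 0.5 kW = 724.0 h

724.0 h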